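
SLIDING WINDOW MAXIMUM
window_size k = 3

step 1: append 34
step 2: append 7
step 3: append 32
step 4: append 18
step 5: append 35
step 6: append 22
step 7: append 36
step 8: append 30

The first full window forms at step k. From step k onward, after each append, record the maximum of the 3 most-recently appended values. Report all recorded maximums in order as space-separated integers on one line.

step 1: append 34 -> window=[34] (not full yet)
step 2: append 7 -> window=[34, 7] (not full yet)
step 3: append 32 -> window=[34, 7, 32] -> max=34
step 4: append 18 -> window=[7, 32, 18] -> max=32
step 5: append 35 -> window=[32, 18, 35] -> max=35
step 6: append 22 -> window=[18, 35, 22] -> max=35
step 7: append 36 -> window=[35, 22, 36] -> max=36
step 8: append 30 -> window=[22, 36, 30] -> max=36

Answer: 34 32 35 35 36 36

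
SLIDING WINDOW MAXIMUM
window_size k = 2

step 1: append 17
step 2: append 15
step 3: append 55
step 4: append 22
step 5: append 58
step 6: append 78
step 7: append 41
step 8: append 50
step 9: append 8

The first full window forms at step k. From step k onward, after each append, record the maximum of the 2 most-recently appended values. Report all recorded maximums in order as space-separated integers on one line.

step 1: append 17 -> window=[17] (not full yet)
step 2: append 15 -> window=[17, 15] -> max=17
step 3: append 55 -> window=[15, 55] -> max=55
step 4: append 22 -> window=[55, 22] -> max=55
step 5: append 58 -> window=[22, 58] -> max=58
step 6: append 78 -> window=[58, 78] -> max=78
step 7: append 41 -> window=[78, 41] -> max=78
step 8: append 50 -> window=[41, 50] -> max=50
step 9: append 8 -> window=[50, 8] -> max=50

Answer: 17 55 55 58 78 78 50 50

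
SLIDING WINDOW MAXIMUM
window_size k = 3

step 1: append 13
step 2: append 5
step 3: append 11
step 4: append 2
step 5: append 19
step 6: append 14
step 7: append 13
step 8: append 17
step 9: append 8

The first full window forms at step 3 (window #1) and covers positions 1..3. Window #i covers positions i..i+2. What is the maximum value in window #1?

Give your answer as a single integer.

Answer: 13

Derivation:
step 1: append 13 -> window=[13] (not full yet)
step 2: append 5 -> window=[13, 5] (not full yet)
step 3: append 11 -> window=[13, 5, 11] -> max=13
Window #1 max = 13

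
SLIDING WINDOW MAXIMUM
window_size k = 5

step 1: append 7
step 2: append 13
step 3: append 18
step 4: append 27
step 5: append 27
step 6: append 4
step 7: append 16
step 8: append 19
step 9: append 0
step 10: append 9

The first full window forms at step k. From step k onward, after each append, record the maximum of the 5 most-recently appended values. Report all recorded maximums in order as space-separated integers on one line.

step 1: append 7 -> window=[7] (not full yet)
step 2: append 13 -> window=[7, 13] (not full yet)
step 3: append 18 -> window=[7, 13, 18] (not full yet)
step 4: append 27 -> window=[7, 13, 18, 27] (not full yet)
step 5: append 27 -> window=[7, 13, 18, 27, 27] -> max=27
step 6: append 4 -> window=[13, 18, 27, 27, 4] -> max=27
step 7: append 16 -> window=[18, 27, 27, 4, 16] -> max=27
step 8: append 19 -> window=[27, 27, 4, 16, 19] -> max=27
step 9: append 0 -> window=[27, 4, 16, 19, 0] -> max=27
step 10: append 9 -> window=[4, 16, 19, 0, 9] -> max=19

Answer: 27 27 27 27 27 19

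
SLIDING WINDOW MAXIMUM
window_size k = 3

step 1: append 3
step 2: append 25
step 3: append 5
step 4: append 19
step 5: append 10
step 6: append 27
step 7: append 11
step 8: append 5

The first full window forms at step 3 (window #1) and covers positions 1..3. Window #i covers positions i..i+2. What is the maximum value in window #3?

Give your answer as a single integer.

step 1: append 3 -> window=[3] (not full yet)
step 2: append 25 -> window=[3, 25] (not full yet)
step 3: append 5 -> window=[3, 25, 5] -> max=25
step 4: append 19 -> window=[25, 5, 19] -> max=25
step 5: append 10 -> window=[5, 19, 10] -> max=19
Window #3 max = 19

Answer: 19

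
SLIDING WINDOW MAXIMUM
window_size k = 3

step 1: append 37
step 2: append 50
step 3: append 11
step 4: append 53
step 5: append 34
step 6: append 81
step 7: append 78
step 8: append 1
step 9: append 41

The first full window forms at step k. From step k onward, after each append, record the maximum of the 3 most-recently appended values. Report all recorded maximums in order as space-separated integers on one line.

step 1: append 37 -> window=[37] (not full yet)
step 2: append 50 -> window=[37, 50] (not full yet)
step 3: append 11 -> window=[37, 50, 11] -> max=50
step 4: append 53 -> window=[50, 11, 53] -> max=53
step 5: append 34 -> window=[11, 53, 34] -> max=53
step 6: append 81 -> window=[53, 34, 81] -> max=81
step 7: append 78 -> window=[34, 81, 78] -> max=81
step 8: append 1 -> window=[81, 78, 1] -> max=81
step 9: append 41 -> window=[78, 1, 41] -> max=78

Answer: 50 53 53 81 81 81 78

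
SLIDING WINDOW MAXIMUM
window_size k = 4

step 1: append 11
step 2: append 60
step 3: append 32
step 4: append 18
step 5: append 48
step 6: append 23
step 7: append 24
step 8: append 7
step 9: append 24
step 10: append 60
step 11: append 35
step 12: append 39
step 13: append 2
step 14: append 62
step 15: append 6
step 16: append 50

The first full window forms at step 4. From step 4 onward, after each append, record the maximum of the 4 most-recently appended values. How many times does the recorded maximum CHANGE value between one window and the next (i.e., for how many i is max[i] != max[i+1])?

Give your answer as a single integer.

Answer: 4

Derivation:
step 1: append 11 -> window=[11] (not full yet)
step 2: append 60 -> window=[11, 60] (not full yet)
step 3: append 32 -> window=[11, 60, 32] (not full yet)
step 4: append 18 -> window=[11, 60, 32, 18] -> max=60
step 5: append 48 -> window=[60, 32, 18, 48] -> max=60
step 6: append 23 -> window=[32, 18, 48, 23] -> max=48
step 7: append 24 -> window=[18, 48, 23, 24] -> max=48
step 8: append 7 -> window=[48, 23, 24, 7] -> max=48
step 9: append 24 -> window=[23, 24, 7, 24] -> max=24
step 10: append 60 -> window=[24, 7, 24, 60] -> max=60
step 11: append 35 -> window=[7, 24, 60, 35] -> max=60
step 12: append 39 -> window=[24, 60, 35, 39] -> max=60
step 13: append 2 -> window=[60, 35, 39, 2] -> max=60
step 14: append 62 -> window=[35, 39, 2, 62] -> max=62
step 15: append 6 -> window=[39, 2, 62, 6] -> max=62
step 16: append 50 -> window=[2, 62, 6, 50] -> max=62
Recorded maximums: 60 60 48 48 48 24 60 60 60 60 62 62 62
Changes between consecutive maximums: 4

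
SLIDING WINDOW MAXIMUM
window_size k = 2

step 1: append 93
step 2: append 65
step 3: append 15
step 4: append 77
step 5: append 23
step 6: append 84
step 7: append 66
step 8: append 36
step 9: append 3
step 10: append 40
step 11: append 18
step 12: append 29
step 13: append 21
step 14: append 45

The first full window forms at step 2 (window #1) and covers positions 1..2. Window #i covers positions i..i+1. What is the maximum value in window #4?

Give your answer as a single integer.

step 1: append 93 -> window=[93] (not full yet)
step 2: append 65 -> window=[93, 65] -> max=93
step 3: append 15 -> window=[65, 15] -> max=65
step 4: append 77 -> window=[15, 77] -> max=77
step 5: append 23 -> window=[77, 23] -> max=77
Window #4 max = 77

Answer: 77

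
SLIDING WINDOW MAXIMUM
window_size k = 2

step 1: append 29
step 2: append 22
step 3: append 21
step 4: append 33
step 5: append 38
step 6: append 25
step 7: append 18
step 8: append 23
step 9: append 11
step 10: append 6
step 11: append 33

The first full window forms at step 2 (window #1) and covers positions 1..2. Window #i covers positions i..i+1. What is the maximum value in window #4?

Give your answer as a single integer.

Answer: 38

Derivation:
step 1: append 29 -> window=[29] (not full yet)
step 2: append 22 -> window=[29, 22] -> max=29
step 3: append 21 -> window=[22, 21] -> max=22
step 4: append 33 -> window=[21, 33] -> max=33
step 5: append 38 -> window=[33, 38] -> max=38
Window #4 max = 38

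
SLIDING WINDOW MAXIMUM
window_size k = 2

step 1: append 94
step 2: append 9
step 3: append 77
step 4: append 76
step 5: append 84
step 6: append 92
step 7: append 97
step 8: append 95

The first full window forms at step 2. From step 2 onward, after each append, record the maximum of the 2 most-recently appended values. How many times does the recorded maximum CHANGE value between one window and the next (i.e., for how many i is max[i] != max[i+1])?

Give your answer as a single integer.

Answer: 4

Derivation:
step 1: append 94 -> window=[94] (not full yet)
step 2: append 9 -> window=[94, 9] -> max=94
step 3: append 77 -> window=[9, 77] -> max=77
step 4: append 76 -> window=[77, 76] -> max=77
step 5: append 84 -> window=[76, 84] -> max=84
step 6: append 92 -> window=[84, 92] -> max=92
step 7: append 97 -> window=[92, 97] -> max=97
step 8: append 95 -> window=[97, 95] -> max=97
Recorded maximums: 94 77 77 84 92 97 97
Changes between consecutive maximums: 4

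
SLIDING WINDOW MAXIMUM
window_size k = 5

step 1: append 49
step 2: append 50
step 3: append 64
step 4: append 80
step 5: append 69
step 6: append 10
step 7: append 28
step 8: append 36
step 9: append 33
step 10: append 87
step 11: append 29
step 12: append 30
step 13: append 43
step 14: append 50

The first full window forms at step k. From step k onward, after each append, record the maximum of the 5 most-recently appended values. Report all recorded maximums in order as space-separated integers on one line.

step 1: append 49 -> window=[49] (not full yet)
step 2: append 50 -> window=[49, 50] (not full yet)
step 3: append 64 -> window=[49, 50, 64] (not full yet)
step 4: append 80 -> window=[49, 50, 64, 80] (not full yet)
step 5: append 69 -> window=[49, 50, 64, 80, 69] -> max=80
step 6: append 10 -> window=[50, 64, 80, 69, 10] -> max=80
step 7: append 28 -> window=[64, 80, 69, 10, 28] -> max=80
step 8: append 36 -> window=[80, 69, 10, 28, 36] -> max=80
step 9: append 33 -> window=[69, 10, 28, 36, 33] -> max=69
step 10: append 87 -> window=[10, 28, 36, 33, 87] -> max=87
step 11: append 29 -> window=[28, 36, 33, 87, 29] -> max=87
step 12: append 30 -> window=[36, 33, 87, 29, 30] -> max=87
step 13: append 43 -> window=[33, 87, 29, 30, 43] -> max=87
step 14: append 50 -> window=[87, 29, 30, 43, 50] -> max=87

Answer: 80 80 80 80 69 87 87 87 87 87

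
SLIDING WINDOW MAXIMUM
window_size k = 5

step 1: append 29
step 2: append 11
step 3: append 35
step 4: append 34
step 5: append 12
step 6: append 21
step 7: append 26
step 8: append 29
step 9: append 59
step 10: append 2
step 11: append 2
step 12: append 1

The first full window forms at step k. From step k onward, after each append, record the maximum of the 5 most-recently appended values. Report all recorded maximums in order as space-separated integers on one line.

Answer: 35 35 35 34 59 59 59 59

Derivation:
step 1: append 29 -> window=[29] (not full yet)
step 2: append 11 -> window=[29, 11] (not full yet)
step 3: append 35 -> window=[29, 11, 35] (not full yet)
step 4: append 34 -> window=[29, 11, 35, 34] (not full yet)
step 5: append 12 -> window=[29, 11, 35, 34, 12] -> max=35
step 6: append 21 -> window=[11, 35, 34, 12, 21] -> max=35
step 7: append 26 -> window=[35, 34, 12, 21, 26] -> max=35
step 8: append 29 -> window=[34, 12, 21, 26, 29] -> max=34
step 9: append 59 -> window=[12, 21, 26, 29, 59] -> max=59
step 10: append 2 -> window=[21, 26, 29, 59, 2] -> max=59
step 11: append 2 -> window=[26, 29, 59, 2, 2] -> max=59
step 12: append 1 -> window=[29, 59, 2, 2, 1] -> max=59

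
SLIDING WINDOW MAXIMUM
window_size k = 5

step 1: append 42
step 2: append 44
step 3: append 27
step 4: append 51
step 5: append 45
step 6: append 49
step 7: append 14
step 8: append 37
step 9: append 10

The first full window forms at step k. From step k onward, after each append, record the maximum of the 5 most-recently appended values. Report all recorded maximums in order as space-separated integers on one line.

Answer: 51 51 51 51 49

Derivation:
step 1: append 42 -> window=[42] (not full yet)
step 2: append 44 -> window=[42, 44] (not full yet)
step 3: append 27 -> window=[42, 44, 27] (not full yet)
step 4: append 51 -> window=[42, 44, 27, 51] (not full yet)
step 5: append 45 -> window=[42, 44, 27, 51, 45] -> max=51
step 6: append 49 -> window=[44, 27, 51, 45, 49] -> max=51
step 7: append 14 -> window=[27, 51, 45, 49, 14] -> max=51
step 8: append 37 -> window=[51, 45, 49, 14, 37] -> max=51
step 9: append 10 -> window=[45, 49, 14, 37, 10] -> max=49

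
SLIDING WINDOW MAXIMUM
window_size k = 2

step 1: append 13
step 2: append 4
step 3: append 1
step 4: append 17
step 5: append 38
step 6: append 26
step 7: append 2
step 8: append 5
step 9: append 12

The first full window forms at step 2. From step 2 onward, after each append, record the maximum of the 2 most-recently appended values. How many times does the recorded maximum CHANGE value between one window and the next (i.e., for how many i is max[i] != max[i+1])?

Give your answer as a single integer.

step 1: append 13 -> window=[13] (not full yet)
step 2: append 4 -> window=[13, 4] -> max=13
step 3: append 1 -> window=[4, 1] -> max=4
step 4: append 17 -> window=[1, 17] -> max=17
step 5: append 38 -> window=[17, 38] -> max=38
step 6: append 26 -> window=[38, 26] -> max=38
step 7: append 2 -> window=[26, 2] -> max=26
step 8: append 5 -> window=[2, 5] -> max=5
step 9: append 12 -> window=[5, 12] -> max=12
Recorded maximums: 13 4 17 38 38 26 5 12
Changes between consecutive maximums: 6

Answer: 6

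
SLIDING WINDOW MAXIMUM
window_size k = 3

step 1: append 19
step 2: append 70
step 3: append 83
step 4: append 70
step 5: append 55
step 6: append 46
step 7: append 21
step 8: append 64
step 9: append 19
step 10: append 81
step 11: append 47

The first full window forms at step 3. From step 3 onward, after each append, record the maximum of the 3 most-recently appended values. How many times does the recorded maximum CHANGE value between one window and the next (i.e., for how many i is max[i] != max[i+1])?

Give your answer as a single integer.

step 1: append 19 -> window=[19] (not full yet)
step 2: append 70 -> window=[19, 70] (not full yet)
step 3: append 83 -> window=[19, 70, 83] -> max=83
step 4: append 70 -> window=[70, 83, 70] -> max=83
step 5: append 55 -> window=[83, 70, 55] -> max=83
step 6: append 46 -> window=[70, 55, 46] -> max=70
step 7: append 21 -> window=[55, 46, 21] -> max=55
step 8: append 64 -> window=[46, 21, 64] -> max=64
step 9: append 19 -> window=[21, 64, 19] -> max=64
step 10: append 81 -> window=[64, 19, 81] -> max=81
step 11: append 47 -> window=[19, 81, 47] -> max=81
Recorded maximums: 83 83 83 70 55 64 64 81 81
Changes between consecutive maximums: 4

Answer: 4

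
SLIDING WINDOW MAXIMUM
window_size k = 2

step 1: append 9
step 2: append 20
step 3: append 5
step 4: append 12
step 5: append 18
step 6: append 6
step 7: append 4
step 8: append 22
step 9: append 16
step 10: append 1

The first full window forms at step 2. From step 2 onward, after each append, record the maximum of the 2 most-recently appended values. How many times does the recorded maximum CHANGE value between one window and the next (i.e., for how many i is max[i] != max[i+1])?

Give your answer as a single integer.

step 1: append 9 -> window=[9] (not full yet)
step 2: append 20 -> window=[9, 20] -> max=20
step 3: append 5 -> window=[20, 5] -> max=20
step 4: append 12 -> window=[5, 12] -> max=12
step 5: append 18 -> window=[12, 18] -> max=18
step 6: append 6 -> window=[18, 6] -> max=18
step 7: append 4 -> window=[6, 4] -> max=6
step 8: append 22 -> window=[4, 22] -> max=22
step 9: append 16 -> window=[22, 16] -> max=22
step 10: append 1 -> window=[16, 1] -> max=16
Recorded maximums: 20 20 12 18 18 6 22 22 16
Changes between consecutive maximums: 5

Answer: 5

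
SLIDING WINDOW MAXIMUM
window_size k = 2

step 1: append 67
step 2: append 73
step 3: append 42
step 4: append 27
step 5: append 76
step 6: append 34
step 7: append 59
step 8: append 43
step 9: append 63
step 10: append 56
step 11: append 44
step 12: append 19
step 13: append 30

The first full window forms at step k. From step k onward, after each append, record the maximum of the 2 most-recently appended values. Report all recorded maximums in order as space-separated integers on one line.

Answer: 73 73 42 76 76 59 59 63 63 56 44 30

Derivation:
step 1: append 67 -> window=[67] (not full yet)
step 2: append 73 -> window=[67, 73] -> max=73
step 3: append 42 -> window=[73, 42] -> max=73
step 4: append 27 -> window=[42, 27] -> max=42
step 5: append 76 -> window=[27, 76] -> max=76
step 6: append 34 -> window=[76, 34] -> max=76
step 7: append 59 -> window=[34, 59] -> max=59
step 8: append 43 -> window=[59, 43] -> max=59
step 9: append 63 -> window=[43, 63] -> max=63
step 10: append 56 -> window=[63, 56] -> max=63
step 11: append 44 -> window=[56, 44] -> max=56
step 12: append 19 -> window=[44, 19] -> max=44
step 13: append 30 -> window=[19, 30] -> max=30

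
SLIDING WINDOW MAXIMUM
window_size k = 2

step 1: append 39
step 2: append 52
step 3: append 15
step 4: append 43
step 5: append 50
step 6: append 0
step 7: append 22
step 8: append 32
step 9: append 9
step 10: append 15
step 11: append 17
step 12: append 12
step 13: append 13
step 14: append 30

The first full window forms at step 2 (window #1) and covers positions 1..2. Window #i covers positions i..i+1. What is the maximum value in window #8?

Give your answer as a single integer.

step 1: append 39 -> window=[39] (not full yet)
step 2: append 52 -> window=[39, 52] -> max=52
step 3: append 15 -> window=[52, 15] -> max=52
step 4: append 43 -> window=[15, 43] -> max=43
step 5: append 50 -> window=[43, 50] -> max=50
step 6: append 0 -> window=[50, 0] -> max=50
step 7: append 22 -> window=[0, 22] -> max=22
step 8: append 32 -> window=[22, 32] -> max=32
step 9: append 9 -> window=[32, 9] -> max=32
Window #8 max = 32

Answer: 32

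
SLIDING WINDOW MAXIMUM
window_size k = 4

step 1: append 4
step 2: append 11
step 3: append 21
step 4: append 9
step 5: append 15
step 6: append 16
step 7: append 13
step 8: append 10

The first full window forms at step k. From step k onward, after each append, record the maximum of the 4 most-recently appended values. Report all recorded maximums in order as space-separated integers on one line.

Answer: 21 21 21 16 16

Derivation:
step 1: append 4 -> window=[4] (not full yet)
step 2: append 11 -> window=[4, 11] (not full yet)
step 3: append 21 -> window=[4, 11, 21] (not full yet)
step 4: append 9 -> window=[4, 11, 21, 9] -> max=21
step 5: append 15 -> window=[11, 21, 9, 15] -> max=21
step 6: append 16 -> window=[21, 9, 15, 16] -> max=21
step 7: append 13 -> window=[9, 15, 16, 13] -> max=16
step 8: append 10 -> window=[15, 16, 13, 10] -> max=16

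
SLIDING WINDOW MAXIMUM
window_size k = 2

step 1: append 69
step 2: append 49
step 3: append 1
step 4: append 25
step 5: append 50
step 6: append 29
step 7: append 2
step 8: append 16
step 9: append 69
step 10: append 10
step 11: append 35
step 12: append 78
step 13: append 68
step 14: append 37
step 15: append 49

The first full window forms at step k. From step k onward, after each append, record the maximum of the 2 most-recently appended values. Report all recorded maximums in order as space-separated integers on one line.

Answer: 69 49 25 50 50 29 16 69 69 35 78 78 68 49

Derivation:
step 1: append 69 -> window=[69] (not full yet)
step 2: append 49 -> window=[69, 49] -> max=69
step 3: append 1 -> window=[49, 1] -> max=49
step 4: append 25 -> window=[1, 25] -> max=25
step 5: append 50 -> window=[25, 50] -> max=50
step 6: append 29 -> window=[50, 29] -> max=50
step 7: append 2 -> window=[29, 2] -> max=29
step 8: append 16 -> window=[2, 16] -> max=16
step 9: append 69 -> window=[16, 69] -> max=69
step 10: append 10 -> window=[69, 10] -> max=69
step 11: append 35 -> window=[10, 35] -> max=35
step 12: append 78 -> window=[35, 78] -> max=78
step 13: append 68 -> window=[78, 68] -> max=78
step 14: append 37 -> window=[68, 37] -> max=68
step 15: append 49 -> window=[37, 49] -> max=49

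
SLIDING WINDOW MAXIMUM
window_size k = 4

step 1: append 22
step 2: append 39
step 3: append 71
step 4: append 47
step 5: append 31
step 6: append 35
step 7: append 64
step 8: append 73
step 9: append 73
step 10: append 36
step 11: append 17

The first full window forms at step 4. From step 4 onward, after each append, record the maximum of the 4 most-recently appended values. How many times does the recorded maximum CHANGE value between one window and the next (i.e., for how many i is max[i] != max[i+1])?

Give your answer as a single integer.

step 1: append 22 -> window=[22] (not full yet)
step 2: append 39 -> window=[22, 39] (not full yet)
step 3: append 71 -> window=[22, 39, 71] (not full yet)
step 4: append 47 -> window=[22, 39, 71, 47] -> max=71
step 5: append 31 -> window=[39, 71, 47, 31] -> max=71
step 6: append 35 -> window=[71, 47, 31, 35] -> max=71
step 7: append 64 -> window=[47, 31, 35, 64] -> max=64
step 8: append 73 -> window=[31, 35, 64, 73] -> max=73
step 9: append 73 -> window=[35, 64, 73, 73] -> max=73
step 10: append 36 -> window=[64, 73, 73, 36] -> max=73
step 11: append 17 -> window=[73, 73, 36, 17] -> max=73
Recorded maximums: 71 71 71 64 73 73 73 73
Changes between consecutive maximums: 2

Answer: 2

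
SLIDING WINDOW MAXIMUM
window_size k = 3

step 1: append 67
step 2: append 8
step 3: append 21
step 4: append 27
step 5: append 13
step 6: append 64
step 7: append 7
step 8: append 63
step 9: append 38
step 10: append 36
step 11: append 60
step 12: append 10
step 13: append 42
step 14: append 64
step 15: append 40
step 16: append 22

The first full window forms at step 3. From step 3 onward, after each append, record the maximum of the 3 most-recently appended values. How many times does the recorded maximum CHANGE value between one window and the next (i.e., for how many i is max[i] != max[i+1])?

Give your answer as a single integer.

Answer: 5

Derivation:
step 1: append 67 -> window=[67] (not full yet)
step 2: append 8 -> window=[67, 8] (not full yet)
step 3: append 21 -> window=[67, 8, 21] -> max=67
step 4: append 27 -> window=[8, 21, 27] -> max=27
step 5: append 13 -> window=[21, 27, 13] -> max=27
step 6: append 64 -> window=[27, 13, 64] -> max=64
step 7: append 7 -> window=[13, 64, 7] -> max=64
step 8: append 63 -> window=[64, 7, 63] -> max=64
step 9: append 38 -> window=[7, 63, 38] -> max=63
step 10: append 36 -> window=[63, 38, 36] -> max=63
step 11: append 60 -> window=[38, 36, 60] -> max=60
step 12: append 10 -> window=[36, 60, 10] -> max=60
step 13: append 42 -> window=[60, 10, 42] -> max=60
step 14: append 64 -> window=[10, 42, 64] -> max=64
step 15: append 40 -> window=[42, 64, 40] -> max=64
step 16: append 22 -> window=[64, 40, 22] -> max=64
Recorded maximums: 67 27 27 64 64 64 63 63 60 60 60 64 64 64
Changes between consecutive maximums: 5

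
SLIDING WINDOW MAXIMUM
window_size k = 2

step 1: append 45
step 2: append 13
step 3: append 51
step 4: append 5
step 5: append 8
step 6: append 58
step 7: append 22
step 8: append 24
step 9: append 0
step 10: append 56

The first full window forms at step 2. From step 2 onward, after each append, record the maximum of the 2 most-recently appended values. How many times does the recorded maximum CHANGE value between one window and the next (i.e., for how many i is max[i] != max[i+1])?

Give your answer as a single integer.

step 1: append 45 -> window=[45] (not full yet)
step 2: append 13 -> window=[45, 13] -> max=45
step 3: append 51 -> window=[13, 51] -> max=51
step 4: append 5 -> window=[51, 5] -> max=51
step 5: append 8 -> window=[5, 8] -> max=8
step 6: append 58 -> window=[8, 58] -> max=58
step 7: append 22 -> window=[58, 22] -> max=58
step 8: append 24 -> window=[22, 24] -> max=24
step 9: append 0 -> window=[24, 0] -> max=24
step 10: append 56 -> window=[0, 56] -> max=56
Recorded maximums: 45 51 51 8 58 58 24 24 56
Changes between consecutive maximums: 5

Answer: 5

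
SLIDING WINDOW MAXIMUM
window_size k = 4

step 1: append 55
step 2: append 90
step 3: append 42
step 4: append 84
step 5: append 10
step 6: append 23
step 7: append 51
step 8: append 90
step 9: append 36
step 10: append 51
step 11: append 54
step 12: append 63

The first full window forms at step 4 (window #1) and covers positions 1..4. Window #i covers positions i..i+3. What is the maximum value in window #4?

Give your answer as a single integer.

Answer: 84

Derivation:
step 1: append 55 -> window=[55] (not full yet)
step 2: append 90 -> window=[55, 90] (not full yet)
step 3: append 42 -> window=[55, 90, 42] (not full yet)
step 4: append 84 -> window=[55, 90, 42, 84] -> max=90
step 5: append 10 -> window=[90, 42, 84, 10] -> max=90
step 6: append 23 -> window=[42, 84, 10, 23] -> max=84
step 7: append 51 -> window=[84, 10, 23, 51] -> max=84
Window #4 max = 84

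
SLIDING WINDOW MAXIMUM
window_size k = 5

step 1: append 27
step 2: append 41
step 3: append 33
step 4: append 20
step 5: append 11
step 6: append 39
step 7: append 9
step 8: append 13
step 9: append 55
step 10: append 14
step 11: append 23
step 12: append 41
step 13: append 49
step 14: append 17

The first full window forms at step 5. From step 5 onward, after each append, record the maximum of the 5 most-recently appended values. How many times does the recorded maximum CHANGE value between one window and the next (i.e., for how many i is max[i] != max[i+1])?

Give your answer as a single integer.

Answer: 3

Derivation:
step 1: append 27 -> window=[27] (not full yet)
step 2: append 41 -> window=[27, 41] (not full yet)
step 3: append 33 -> window=[27, 41, 33] (not full yet)
step 4: append 20 -> window=[27, 41, 33, 20] (not full yet)
step 5: append 11 -> window=[27, 41, 33, 20, 11] -> max=41
step 6: append 39 -> window=[41, 33, 20, 11, 39] -> max=41
step 7: append 9 -> window=[33, 20, 11, 39, 9] -> max=39
step 8: append 13 -> window=[20, 11, 39, 9, 13] -> max=39
step 9: append 55 -> window=[11, 39, 9, 13, 55] -> max=55
step 10: append 14 -> window=[39, 9, 13, 55, 14] -> max=55
step 11: append 23 -> window=[9, 13, 55, 14, 23] -> max=55
step 12: append 41 -> window=[13, 55, 14, 23, 41] -> max=55
step 13: append 49 -> window=[55, 14, 23, 41, 49] -> max=55
step 14: append 17 -> window=[14, 23, 41, 49, 17] -> max=49
Recorded maximums: 41 41 39 39 55 55 55 55 55 49
Changes between consecutive maximums: 3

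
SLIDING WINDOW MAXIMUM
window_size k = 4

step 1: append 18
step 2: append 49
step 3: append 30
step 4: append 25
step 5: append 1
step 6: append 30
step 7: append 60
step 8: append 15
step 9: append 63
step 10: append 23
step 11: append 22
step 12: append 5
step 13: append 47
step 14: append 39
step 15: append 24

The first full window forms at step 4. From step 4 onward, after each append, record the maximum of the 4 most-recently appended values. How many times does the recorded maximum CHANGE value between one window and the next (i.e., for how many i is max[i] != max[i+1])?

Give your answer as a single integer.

step 1: append 18 -> window=[18] (not full yet)
step 2: append 49 -> window=[18, 49] (not full yet)
step 3: append 30 -> window=[18, 49, 30] (not full yet)
step 4: append 25 -> window=[18, 49, 30, 25] -> max=49
step 5: append 1 -> window=[49, 30, 25, 1] -> max=49
step 6: append 30 -> window=[30, 25, 1, 30] -> max=30
step 7: append 60 -> window=[25, 1, 30, 60] -> max=60
step 8: append 15 -> window=[1, 30, 60, 15] -> max=60
step 9: append 63 -> window=[30, 60, 15, 63] -> max=63
step 10: append 23 -> window=[60, 15, 63, 23] -> max=63
step 11: append 22 -> window=[15, 63, 23, 22] -> max=63
step 12: append 5 -> window=[63, 23, 22, 5] -> max=63
step 13: append 47 -> window=[23, 22, 5, 47] -> max=47
step 14: append 39 -> window=[22, 5, 47, 39] -> max=47
step 15: append 24 -> window=[5, 47, 39, 24] -> max=47
Recorded maximums: 49 49 30 60 60 63 63 63 63 47 47 47
Changes between consecutive maximums: 4

Answer: 4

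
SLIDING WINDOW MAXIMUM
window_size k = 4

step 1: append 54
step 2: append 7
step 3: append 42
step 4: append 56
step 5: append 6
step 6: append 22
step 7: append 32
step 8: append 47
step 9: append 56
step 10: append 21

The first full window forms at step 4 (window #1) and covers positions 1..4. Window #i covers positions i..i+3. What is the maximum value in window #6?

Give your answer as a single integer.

Answer: 56

Derivation:
step 1: append 54 -> window=[54] (not full yet)
step 2: append 7 -> window=[54, 7] (not full yet)
step 3: append 42 -> window=[54, 7, 42] (not full yet)
step 4: append 56 -> window=[54, 7, 42, 56] -> max=56
step 5: append 6 -> window=[7, 42, 56, 6] -> max=56
step 6: append 22 -> window=[42, 56, 6, 22] -> max=56
step 7: append 32 -> window=[56, 6, 22, 32] -> max=56
step 8: append 47 -> window=[6, 22, 32, 47] -> max=47
step 9: append 56 -> window=[22, 32, 47, 56] -> max=56
Window #6 max = 56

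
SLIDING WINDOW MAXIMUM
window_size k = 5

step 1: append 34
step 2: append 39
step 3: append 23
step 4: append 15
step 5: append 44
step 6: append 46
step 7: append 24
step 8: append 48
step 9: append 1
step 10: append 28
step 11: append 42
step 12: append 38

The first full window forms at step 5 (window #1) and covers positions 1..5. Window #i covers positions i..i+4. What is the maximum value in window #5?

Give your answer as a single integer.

step 1: append 34 -> window=[34] (not full yet)
step 2: append 39 -> window=[34, 39] (not full yet)
step 3: append 23 -> window=[34, 39, 23] (not full yet)
step 4: append 15 -> window=[34, 39, 23, 15] (not full yet)
step 5: append 44 -> window=[34, 39, 23, 15, 44] -> max=44
step 6: append 46 -> window=[39, 23, 15, 44, 46] -> max=46
step 7: append 24 -> window=[23, 15, 44, 46, 24] -> max=46
step 8: append 48 -> window=[15, 44, 46, 24, 48] -> max=48
step 9: append 1 -> window=[44, 46, 24, 48, 1] -> max=48
Window #5 max = 48

Answer: 48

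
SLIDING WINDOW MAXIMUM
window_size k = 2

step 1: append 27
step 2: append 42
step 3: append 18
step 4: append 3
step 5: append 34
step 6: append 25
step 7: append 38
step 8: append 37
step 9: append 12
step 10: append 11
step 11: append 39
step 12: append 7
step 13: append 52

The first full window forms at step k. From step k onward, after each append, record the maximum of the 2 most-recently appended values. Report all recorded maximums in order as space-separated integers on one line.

Answer: 42 42 18 34 34 38 38 37 12 39 39 52

Derivation:
step 1: append 27 -> window=[27] (not full yet)
step 2: append 42 -> window=[27, 42] -> max=42
step 3: append 18 -> window=[42, 18] -> max=42
step 4: append 3 -> window=[18, 3] -> max=18
step 5: append 34 -> window=[3, 34] -> max=34
step 6: append 25 -> window=[34, 25] -> max=34
step 7: append 38 -> window=[25, 38] -> max=38
step 8: append 37 -> window=[38, 37] -> max=38
step 9: append 12 -> window=[37, 12] -> max=37
step 10: append 11 -> window=[12, 11] -> max=12
step 11: append 39 -> window=[11, 39] -> max=39
step 12: append 7 -> window=[39, 7] -> max=39
step 13: append 52 -> window=[7, 52] -> max=52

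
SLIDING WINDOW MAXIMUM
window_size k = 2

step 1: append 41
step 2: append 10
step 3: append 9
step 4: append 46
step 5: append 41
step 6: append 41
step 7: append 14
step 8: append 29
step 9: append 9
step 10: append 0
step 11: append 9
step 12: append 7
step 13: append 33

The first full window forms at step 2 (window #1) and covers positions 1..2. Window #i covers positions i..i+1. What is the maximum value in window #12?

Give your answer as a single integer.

Answer: 33

Derivation:
step 1: append 41 -> window=[41] (not full yet)
step 2: append 10 -> window=[41, 10] -> max=41
step 3: append 9 -> window=[10, 9] -> max=10
step 4: append 46 -> window=[9, 46] -> max=46
step 5: append 41 -> window=[46, 41] -> max=46
step 6: append 41 -> window=[41, 41] -> max=41
step 7: append 14 -> window=[41, 14] -> max=41
step 8: append 29 -> window=[14, 29] -> max=29
step 9: append 9 -> window=[29, 9] -> max=29
step 10: append 0 -> window=[9, 0] -> max=9
step 11: append 9 -> window=[0, 9] -> max=9
step 12: append 7 -> window=[9, 7] -> max=9
step 13: append 33 -> window=[7, 33] -> max=33
Window #12 max = 33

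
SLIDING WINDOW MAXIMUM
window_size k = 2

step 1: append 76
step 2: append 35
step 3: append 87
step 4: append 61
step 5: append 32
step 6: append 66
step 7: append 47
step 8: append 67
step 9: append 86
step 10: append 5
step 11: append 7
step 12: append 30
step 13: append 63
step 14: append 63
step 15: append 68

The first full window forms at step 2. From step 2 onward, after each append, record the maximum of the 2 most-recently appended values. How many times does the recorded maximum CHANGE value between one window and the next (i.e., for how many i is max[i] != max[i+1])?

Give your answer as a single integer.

step 1: append 76 -> window=[76] (not full yet)
step 2: append 35 -> window=[76, 35] -> max=76
step 3: append 87 -> window=[35, 87] -> max=87
step 4: append 61 -> window=[87, 61] -> max=87
step 5: append 32 -> window=[61, 32] -> max=61
step 6: append 66 -> window=[32, 66] -> max=66
step 7: append 47 -> window=[66, 47] -> max=66
step 8: append 67 -> window=[47, 67] -> max=67
step 9: append 86 -> window=[67, 86] -> max=86
step 10: append 5 -> window=[86, 5] -> max=86
step 11: append 7 -> window=[5, 7] -> max=7
step 12: append 30 -> window=[7, 30] -> max=30
step 13: append 63 -> window=[30, 63] -> max=63
step 14: append 63 -> window=[63, 63] -> max=63
step 15: append 68 -> window=[63, 68] -> max=68
Recorded maximums: 76 87 87 61 66 66 67 86 86 7 30 63 63 68
Changes between consecutive maximums: 9

Answer: 9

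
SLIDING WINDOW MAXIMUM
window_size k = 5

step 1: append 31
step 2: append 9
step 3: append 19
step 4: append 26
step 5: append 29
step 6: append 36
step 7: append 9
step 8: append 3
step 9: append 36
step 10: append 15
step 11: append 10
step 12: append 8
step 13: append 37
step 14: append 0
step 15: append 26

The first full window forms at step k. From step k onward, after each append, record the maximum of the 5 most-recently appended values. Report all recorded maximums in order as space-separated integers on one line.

Answer: 31 36 36 36 36 36 36 36 37 37 37

Derivation:
step 1: append 31 -> window=[31] (not full yet)
step 2: append 9 -> window=[31, 9] (not full yet)
step 3: append 19 -> window=[31, 9, 19] (not full yet)
step 4: append 26 -> window=[31, 9, 19, 26] (not full yet)
step 5: append 29 -> window=[31, 9, 19, 26, 29] -> max=31
step 6: append 36 -> window=[9, 19, 26, 29, 36] -> max=36
step 7: append 9 -> window=[19, 26, 29, 36, 9] -> max=36
step 8: append 3 -> window=[26, 29, 36, 9, 3] -> max=36
step 9: append 36 -> window=[29, 36, 9, 3, 36] -> max=36
step 10: append 15 -> window=[36, 9, 3, 36, 15] -> max=36
step 11: append 10 -> window=[9, 3, 36, 15, 10] -> max=36
step 12: append 8 -> window=[3, 36, 15, 10, 8] -> max=36
step 13: append 37 -> window=[36, 15, 10, 8, 37] -> max=37
step 14: append 0 -> window=[15, 10, 8, 37, 0] -> max=37
step 15: append 26 -> window=[10, 8, 37, 0, 26] -> max=37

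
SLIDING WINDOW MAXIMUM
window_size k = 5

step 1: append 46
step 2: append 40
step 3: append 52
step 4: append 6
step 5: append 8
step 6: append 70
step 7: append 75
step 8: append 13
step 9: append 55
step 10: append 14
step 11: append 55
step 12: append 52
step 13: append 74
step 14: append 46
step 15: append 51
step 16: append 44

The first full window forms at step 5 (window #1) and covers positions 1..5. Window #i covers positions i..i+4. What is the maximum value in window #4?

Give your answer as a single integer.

Answer: 75

Derivation:
step 1: append 46 -> window=[46] (not full yet)
step 2: append 40 -> window=[46, 40] (not full yet)
step 3: append 52 -> window=[46, 40, 52] (not full yet)
step 4: append 6 -> window=[46, 40, 52, 6] (not full yet)
step 5: append 8 -> window=[46, 40, 52, 6, 8] -> max=52
step 6: append 70 -> window=[40, 52, 6, 8, 70] -> max=70
step 7: append 75 -> window=[52, 6, 8, 70, 75] -> max=75
step 8: append 13 -> window=[6, 8, 70, 75, 13] -> max=75
Window #4 max = 75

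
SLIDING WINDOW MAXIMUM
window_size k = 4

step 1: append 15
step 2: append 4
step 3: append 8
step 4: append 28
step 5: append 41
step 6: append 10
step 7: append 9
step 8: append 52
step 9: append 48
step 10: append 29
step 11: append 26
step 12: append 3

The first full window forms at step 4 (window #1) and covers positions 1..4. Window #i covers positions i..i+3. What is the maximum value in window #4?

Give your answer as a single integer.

step 1: append 15 -> window=[15] (not full yet)
step 2: append 4 -> window=[15, 4] (not full yet)
step 3: append 8 -> window=[15, 4, 8] (not full yet)
step 4: append 28 -> window=[15, 4, 8, 28] -> max=28
step 5: append 41 -> window=[4, 8, 28, 41] -> max=41
step 6: append 10 -> window=[8, 28, 41, 10] -> max=41
step 7: append 9 -> window=[28, 41, 10, 9] -> max=41
Window #4 max = 41

Answer: 41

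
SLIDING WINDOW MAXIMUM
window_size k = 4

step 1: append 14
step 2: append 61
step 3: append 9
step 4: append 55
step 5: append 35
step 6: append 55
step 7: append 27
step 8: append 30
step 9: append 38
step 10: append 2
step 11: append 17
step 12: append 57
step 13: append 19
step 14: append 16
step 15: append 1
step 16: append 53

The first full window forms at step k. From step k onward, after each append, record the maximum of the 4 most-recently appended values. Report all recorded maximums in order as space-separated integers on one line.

step 1: append 14 -> window=[14] (not full yet)
step 2: append 61 -> window=[14, 61] (not full yet)
step 3: append 9 -> window=[14, 61, 9] (not full yet)
step 4: append 55 -> window=[14, 61, 9, 55] -> max=61
step 5: append 35 -> window=[61, 9, 55, 35] -> max=61
step 6: append 55 -> window=[9, 55, 35, 55] -> max=55
step 7: append 27 -> window=[55, 35, 55, 27] -> max=55
step 8: append 30 -> window=[35, 55, 27, 30] -> max=55
step 9: append 38 -> window=[55, 27, 30, 38] -> max=55
step 10: append 2 -> window=[27, 30, 38, 2] -> max=38
step 11: append 17 -> window=[30, 38, 2, 17] -> max=38
step 12: append 57 -> window=[38, 2, 17, 57] -> max=57
step 13: append 19 -> window=[2, 17, 57, 19] -> max=57
step 14: append 16 -> window=[17, 57, 19, 16] -> max=57
step 15: append 1 -> window=[57, 19, 16, 1] -> max=57
step 16: append 53 -> window=[19, 16, 1, 53] -> max=53

Answer: 61 61 55 55 55 55 38 38 57 57 57 57 53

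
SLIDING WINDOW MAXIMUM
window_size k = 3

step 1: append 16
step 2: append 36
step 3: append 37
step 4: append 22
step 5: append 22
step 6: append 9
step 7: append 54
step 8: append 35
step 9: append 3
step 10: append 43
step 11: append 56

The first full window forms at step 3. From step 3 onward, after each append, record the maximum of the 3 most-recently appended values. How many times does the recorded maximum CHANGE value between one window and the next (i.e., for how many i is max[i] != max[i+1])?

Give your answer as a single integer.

Answer: 4

Derivation:
step 1: append 16 -> window=[16] (not full yet)
step 2: append 36 -> window=[16, 36] (not full yet)
step 3: append 37 -> window=[16, 36, 37] -> max=37
step 4: append 22 -> window=[36, 37, 22] -> max=37
step 5: append 22 -> window=[37, 22, 22] -> max=37
step 6: append 9 -> window=[22, 22, 9] -> max=22
step 7: append 54 -> window=[22, 9, 54] -> max=54
step 8: append 35 -> window=[9, 54, 35] -> max=54
step 9: append 3 -> window=[54, 35, 3] -> max=54
step 10: append 43 -> window=[35, 3, 43] -> max=43
step 11: append 56 -> window=[3, 43, 56] -> max=56
Recorded maximums: 37 37 37 22 54 54 54 43 56
Changes between consecutive maximums: 4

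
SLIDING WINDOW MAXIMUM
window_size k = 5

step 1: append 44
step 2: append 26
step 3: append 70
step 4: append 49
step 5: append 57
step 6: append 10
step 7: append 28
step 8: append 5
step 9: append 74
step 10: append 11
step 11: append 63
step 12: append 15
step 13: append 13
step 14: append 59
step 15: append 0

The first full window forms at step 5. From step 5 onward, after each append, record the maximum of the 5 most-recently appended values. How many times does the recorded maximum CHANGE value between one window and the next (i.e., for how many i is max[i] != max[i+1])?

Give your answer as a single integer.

Answer: 3

Derivation:
step 1: append 44 -> window=[44] (not full yet)
step 2: append 26 -> window=[44, 26] (not full yet)
step 3: append 70 -> window=[44, 26, 70] (not full yet)
step 4: append 49 -> window=[44, 26, 70, 49] (not full yet)
step 5: append 57 -> window=[44, 26, 70, 49, 57] -> max=70
step 6: append 10 -> window=[26, 70, 49, 57, 10] -> max=70
step 7: append 28 -> window=[70, 49, 57, 10, 28] -> max=70
step 8: append 5 -> window=[49, 57, 10, 28, 5] -> max=57
step 9: append 74 -> window=[57, 10, 28, 5, 74] -> max=74
step 10: append 11 -> window=[10, 28, 5, 74, 11] -> max=74
step 11: append 63 -> window=[28, 5, 74, 11, 63] -> max=74
step 12: append 15 -> window=[5, 74, 11, 63, 15] -> max=74
step 13: append 13 -> window=[74, 11, 63, 15, 13] -> max=74
step 14: append 59 -> window=[11, 63, 15, 13, 59] -> max=63
step 15: append 0 -> window=[63, 15, 13, 59, 0] -> max=63
Recorded maximums: 70 70 70 57 74 74 74 74 74 63 63
Changes between consecutive maximums: 3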